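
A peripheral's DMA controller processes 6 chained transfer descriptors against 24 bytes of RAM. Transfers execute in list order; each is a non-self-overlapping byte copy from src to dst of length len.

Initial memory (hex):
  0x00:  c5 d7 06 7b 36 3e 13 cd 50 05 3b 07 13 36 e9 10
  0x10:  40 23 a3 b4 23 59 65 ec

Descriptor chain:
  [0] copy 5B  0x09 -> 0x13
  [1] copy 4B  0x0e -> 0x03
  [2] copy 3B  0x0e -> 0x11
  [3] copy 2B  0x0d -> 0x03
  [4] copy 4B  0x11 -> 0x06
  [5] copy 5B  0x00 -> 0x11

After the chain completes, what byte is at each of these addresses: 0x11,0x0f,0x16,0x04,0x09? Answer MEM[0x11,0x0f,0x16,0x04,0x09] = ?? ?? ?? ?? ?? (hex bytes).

MEM[0x11,0x0f,0x16,0x04,0x09] = c5 10 13 e9 3b

D0: mem[0x13..0x17] <- [05 3b 07 13 36]
D1: mem[0x03..0x06] <- [e9 10 40 23]
D2: mem[0x11..0x13] <- [e9 10 40]
D3: mem[0x03..0x04] <- [36 e9]
D4: mem[0x06..0x09] <- [e9 10 40 3b]
D5: mem[0x11..0x15] <- [c5 d7 06 36 e9]
query mem[0x11]=0xc5, mem[0x0f]=0x10, mem[0x16]=0x13, mem[0x04]=0xe9, mem[0x09]=0x3b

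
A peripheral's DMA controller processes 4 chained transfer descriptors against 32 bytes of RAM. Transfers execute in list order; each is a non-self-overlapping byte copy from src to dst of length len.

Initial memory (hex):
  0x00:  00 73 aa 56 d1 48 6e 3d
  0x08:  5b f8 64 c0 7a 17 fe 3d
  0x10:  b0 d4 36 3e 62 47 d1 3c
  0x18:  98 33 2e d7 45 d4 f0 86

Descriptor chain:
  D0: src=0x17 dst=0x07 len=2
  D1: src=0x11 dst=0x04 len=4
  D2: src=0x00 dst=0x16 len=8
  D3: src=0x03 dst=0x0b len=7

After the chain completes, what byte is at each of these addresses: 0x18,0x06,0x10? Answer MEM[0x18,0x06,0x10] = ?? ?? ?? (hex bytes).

MEM[0x18,0x06,0x10] = aa 3e 98

D0: mem[0x07..0x08] <- [3c 98]
D1: mem[0x04..0x07] <- [d4 36 3e 62]
D2: mem[0x16..0x1d] <- [00 73 aa 56 d4 36 3e 62]
D3: mem[0x0b..0x11] <- [56 d4 36 3e 62 98 f8]
query mem[0x18]=0xaa, mem[0x06]=0x3e, mem[0x10]=0x98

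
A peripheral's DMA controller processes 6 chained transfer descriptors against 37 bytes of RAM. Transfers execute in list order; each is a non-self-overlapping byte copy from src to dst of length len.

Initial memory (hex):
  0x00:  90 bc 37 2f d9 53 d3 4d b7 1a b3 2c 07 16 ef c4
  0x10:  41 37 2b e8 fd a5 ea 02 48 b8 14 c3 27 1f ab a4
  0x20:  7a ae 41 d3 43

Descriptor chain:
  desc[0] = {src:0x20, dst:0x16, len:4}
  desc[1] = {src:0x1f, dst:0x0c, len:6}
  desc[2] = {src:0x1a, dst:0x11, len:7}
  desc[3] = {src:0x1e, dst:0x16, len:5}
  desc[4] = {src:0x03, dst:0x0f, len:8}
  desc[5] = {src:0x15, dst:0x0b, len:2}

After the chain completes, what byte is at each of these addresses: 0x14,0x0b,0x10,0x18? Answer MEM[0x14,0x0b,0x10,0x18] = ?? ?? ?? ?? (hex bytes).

MEM[0x14,0x0b,0x10,0x18] = b7 1a d9 7a

[0] 0x20->0x16 len=4 : 7a ae 41 d3
[1] 0x1f->0x0c len=6 : a4 7a ae 41 d3 43
[2] 0x1a->0x11 len=7 : 14 c3 27 1f ab a4 7a
[3] 0x1e->0x16 len=5 : ab a4 7a ae 41
[4] 0x03->0x0f len=8 : 2f d9 53 d3 4d b7 1a b3
[5] 0x15->0x0b len=2 : 1a b3
query mem[0x14]=0xb7, mem[0x0b]=0x1a, mem[0x10]=0xd9, mem[0x18]=0x7a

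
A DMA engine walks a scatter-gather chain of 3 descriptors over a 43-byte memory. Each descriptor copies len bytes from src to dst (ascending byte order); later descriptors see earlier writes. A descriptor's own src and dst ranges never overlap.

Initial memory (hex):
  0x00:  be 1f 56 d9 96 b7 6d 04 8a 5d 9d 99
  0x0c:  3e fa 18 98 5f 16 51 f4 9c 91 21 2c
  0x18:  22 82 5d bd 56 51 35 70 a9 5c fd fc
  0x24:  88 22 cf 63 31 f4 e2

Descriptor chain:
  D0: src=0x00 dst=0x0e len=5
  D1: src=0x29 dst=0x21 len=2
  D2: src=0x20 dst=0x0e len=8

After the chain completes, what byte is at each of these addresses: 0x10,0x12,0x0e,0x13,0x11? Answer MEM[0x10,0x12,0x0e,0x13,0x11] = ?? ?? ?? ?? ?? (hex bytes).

MEM[0x10,0x12,0x0e,0x13,0x11] = e2 88 a9 22 fc

[0] 0x00->0x0e len=5 : be 1f 56 d9 96
[1] 0x29->0x21 len=2 : f4 e2
[2] 0x20->0x0e len=8 : a9 f4 e2 fc 88 22 cf 63
query mem[0x10]=0xe2, mem[0x12]=0x88, mem[0x0e]=0xa9, mem[0x13]=0x22, mem[0x11]=0xfc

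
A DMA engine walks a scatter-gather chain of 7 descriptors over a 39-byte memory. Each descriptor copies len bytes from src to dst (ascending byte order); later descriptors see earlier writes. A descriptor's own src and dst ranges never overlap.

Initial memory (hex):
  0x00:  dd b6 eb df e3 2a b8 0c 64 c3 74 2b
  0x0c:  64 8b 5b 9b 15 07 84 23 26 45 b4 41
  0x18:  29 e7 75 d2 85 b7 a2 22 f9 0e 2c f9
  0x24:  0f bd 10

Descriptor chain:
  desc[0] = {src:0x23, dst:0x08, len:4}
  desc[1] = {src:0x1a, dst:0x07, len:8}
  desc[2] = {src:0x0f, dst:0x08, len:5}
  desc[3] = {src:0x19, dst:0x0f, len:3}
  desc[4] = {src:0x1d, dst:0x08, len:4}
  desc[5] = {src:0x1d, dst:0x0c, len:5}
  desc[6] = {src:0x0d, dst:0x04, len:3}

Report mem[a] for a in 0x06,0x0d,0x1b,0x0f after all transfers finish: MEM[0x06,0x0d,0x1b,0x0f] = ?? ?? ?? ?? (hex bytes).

MEM[0x06,0x0d,0x1b,0x0f] = f9 a2 d2 f9

[0] 0x23->0x08 len=4 : f9 0f bd 10
[1] 0x1a->0x07 len=8 : 75 d2 85 b7 a2 22 f9 0e
[2] 0x0f->0x08 len=5 : 9b 15 07 84 23
[3] 0x19->0x0f len=3 : e7 75 d2
[4] 0x1d->0x08 len=4 : b7 a2 22 f9
[5] 0x1d->0x0c len=5 : b7 a2 22 f9 0e
[6] 0x0d->0x04 len=3 : a2 22 f9
query mem[0x06]=0xf9, mem[0x0d]=0xa2, mem[0x1b]=0xd2, mem[0x0f]=0xf9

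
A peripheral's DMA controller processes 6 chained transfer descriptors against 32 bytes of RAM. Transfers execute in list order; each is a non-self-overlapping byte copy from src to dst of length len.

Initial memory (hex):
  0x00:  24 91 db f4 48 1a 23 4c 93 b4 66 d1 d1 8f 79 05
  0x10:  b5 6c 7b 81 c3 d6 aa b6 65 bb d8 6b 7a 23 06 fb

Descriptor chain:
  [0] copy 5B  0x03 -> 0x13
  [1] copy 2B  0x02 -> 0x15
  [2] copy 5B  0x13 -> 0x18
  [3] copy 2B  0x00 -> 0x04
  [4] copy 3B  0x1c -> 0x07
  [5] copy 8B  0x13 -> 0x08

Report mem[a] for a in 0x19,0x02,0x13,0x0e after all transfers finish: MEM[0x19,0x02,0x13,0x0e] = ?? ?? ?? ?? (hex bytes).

MEM[0x19,0x02,0x13,0x0e] = 48 db f4 48

#0 dst[0x13+5] := {0xf4,0x48,0x1a,0x23,0x4c}
#1 dst[0x15+2] := {0xdb,0xf4}
#2 dst[0x18+5] := {0xf4,0x48,0xdb,0xf4,0x4c}
#3 dst[0x04+2] := {0x24,0x91}
#4 dst[0x07+3] := {0x4c,0x23,0x06}
#5 dst[0x08+8] := {0xf4,0x48,0xdb,0xf4,0x4c,0xf4,0x48,0xdb}
query mem[0x19]=0x48, mem[0x02]=0xdb, mem[0x13]=0xf4, mem[0x0e]=0x48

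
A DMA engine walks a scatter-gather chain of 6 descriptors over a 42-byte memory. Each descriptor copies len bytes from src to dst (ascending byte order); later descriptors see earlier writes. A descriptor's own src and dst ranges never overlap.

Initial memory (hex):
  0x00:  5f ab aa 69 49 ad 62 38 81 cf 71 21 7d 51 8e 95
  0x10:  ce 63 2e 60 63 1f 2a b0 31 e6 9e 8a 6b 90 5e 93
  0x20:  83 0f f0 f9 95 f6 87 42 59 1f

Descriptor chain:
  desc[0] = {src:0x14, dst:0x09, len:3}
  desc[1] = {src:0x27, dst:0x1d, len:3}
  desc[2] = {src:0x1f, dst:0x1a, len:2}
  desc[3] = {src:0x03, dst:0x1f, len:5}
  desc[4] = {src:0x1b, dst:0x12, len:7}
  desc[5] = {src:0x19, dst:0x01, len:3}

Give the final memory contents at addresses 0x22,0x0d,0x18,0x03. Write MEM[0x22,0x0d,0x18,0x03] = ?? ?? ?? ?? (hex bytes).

MEM[0x22,0x0d,0x18,0x03] = 62 51 ad 83

  after D0: wrote 3B at 0x09 = 631f2a
  after D1: wrote 3B at 0x1d = 42591f
  after D2: wrote 2B at 0x1a = 1f83
  after D3: wrote 5B at 0x1f = 6949ad6238
  after D4: wrote 7B at 0x12 = 836b42596949ad
  after D5: wrote 3B at 0x01 = e61f83
query mem[0x22]=0x62, mem[0x0d]=0x51, mem[0x18]=0xad, mem[0x03]=0x83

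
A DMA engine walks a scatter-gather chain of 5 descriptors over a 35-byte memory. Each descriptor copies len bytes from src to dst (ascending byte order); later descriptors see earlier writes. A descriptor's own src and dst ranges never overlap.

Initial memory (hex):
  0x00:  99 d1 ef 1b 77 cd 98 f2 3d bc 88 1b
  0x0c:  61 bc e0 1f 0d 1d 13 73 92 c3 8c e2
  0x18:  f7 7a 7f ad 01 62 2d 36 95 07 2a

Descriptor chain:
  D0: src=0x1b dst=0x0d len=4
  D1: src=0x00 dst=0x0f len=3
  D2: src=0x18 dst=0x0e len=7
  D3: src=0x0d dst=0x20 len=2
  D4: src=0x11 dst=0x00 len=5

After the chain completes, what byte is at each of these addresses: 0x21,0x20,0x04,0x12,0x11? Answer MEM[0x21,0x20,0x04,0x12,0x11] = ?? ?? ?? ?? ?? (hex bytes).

  after D0: wrote 4B at 0x0d = ad01622d
  after D1: wrote 3B at 0x0f = 99d1ef
  after D2: wrote 7B at 0x0e = f77a7fad01622d
  after D3: wrote 2B at 0x20 = adf7
  after D4: wrote 5B at 0x00 = ad01622dc3
query mem[0x21]=0xf7, mem[0x20]=0xad, mem[0x04]=0xc3, mem[0x12]=0x01, mem[0x11]=0xad

MEM[0x21,0x20,0x04,0x12,0x11] = f7 ad c3 01 ad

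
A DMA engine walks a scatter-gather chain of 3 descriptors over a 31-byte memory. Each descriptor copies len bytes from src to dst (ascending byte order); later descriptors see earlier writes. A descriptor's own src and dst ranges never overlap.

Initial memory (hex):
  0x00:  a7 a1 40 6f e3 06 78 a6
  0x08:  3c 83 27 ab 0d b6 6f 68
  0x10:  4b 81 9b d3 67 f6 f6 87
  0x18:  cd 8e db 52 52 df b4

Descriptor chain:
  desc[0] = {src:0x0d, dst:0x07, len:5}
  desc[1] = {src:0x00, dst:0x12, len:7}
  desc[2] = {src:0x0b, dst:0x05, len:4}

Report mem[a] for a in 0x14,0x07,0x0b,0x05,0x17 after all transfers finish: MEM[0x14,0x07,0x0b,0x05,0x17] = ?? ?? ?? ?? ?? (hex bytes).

[0] 0x0d->0x07 len=5 : b6 6f 68 4b 81
[1] 0x00->0x12 len=7 : a7 a1 40 6f e3 06 78
[2] 0x0b->0x05 len=4 : 81 0d b6 6f
query mem[0x14]=0x40, mem[0x07]=0xb6, mem[0x0b]=0x81, mem[0x05]=0x81, mem[0x17]=0x06

MEM[0x14,0x07,0x0b,0x05,0x17] = 40 b6 81 81 06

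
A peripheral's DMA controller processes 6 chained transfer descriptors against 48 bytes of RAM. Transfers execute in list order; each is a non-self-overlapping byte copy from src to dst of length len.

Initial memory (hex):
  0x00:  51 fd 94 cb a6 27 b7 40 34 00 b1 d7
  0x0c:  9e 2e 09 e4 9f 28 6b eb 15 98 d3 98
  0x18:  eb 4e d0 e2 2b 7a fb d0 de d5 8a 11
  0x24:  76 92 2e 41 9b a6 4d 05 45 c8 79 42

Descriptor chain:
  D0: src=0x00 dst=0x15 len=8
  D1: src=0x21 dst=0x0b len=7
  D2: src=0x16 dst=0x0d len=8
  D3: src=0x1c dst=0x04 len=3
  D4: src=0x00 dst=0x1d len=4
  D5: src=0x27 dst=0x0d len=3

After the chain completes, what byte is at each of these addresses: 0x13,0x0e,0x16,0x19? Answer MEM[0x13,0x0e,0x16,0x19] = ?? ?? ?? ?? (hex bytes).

MEM[0x13,0x0e,0x16,0x19] = 40 9b fd a6

  after D0: wrote 8B at 0x15 = 51fd94cba627b740
  after D1: wrote 7B at 0x0b = d58a1176922e41
  after D2: wrote 8B at 0x0d = fd94cba627b7407a
  after D3: wrote 3B at 0x04 = 407afb
  after D4: wrote 4B at 0x1d = 51fd94cb
  after D5: wrote 3B at 0x0d = 419ba6
query mem[0x13]=0x40, mem[0x0e]=0x9b, mem[0x16]=0xfd, mem[0x19]=0xa6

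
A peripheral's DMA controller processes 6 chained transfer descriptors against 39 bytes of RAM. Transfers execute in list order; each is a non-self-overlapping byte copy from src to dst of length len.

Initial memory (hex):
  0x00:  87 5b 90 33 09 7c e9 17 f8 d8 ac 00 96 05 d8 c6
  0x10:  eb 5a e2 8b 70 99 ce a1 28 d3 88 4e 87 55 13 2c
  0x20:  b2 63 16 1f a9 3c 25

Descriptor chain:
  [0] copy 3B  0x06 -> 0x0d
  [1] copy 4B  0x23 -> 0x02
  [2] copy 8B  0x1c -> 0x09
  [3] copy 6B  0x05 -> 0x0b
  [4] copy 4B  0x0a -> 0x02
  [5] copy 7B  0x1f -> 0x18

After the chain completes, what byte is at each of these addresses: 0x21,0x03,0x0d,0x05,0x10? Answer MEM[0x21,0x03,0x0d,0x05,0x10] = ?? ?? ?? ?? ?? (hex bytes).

  after D0: wrote 3B at 0x0d = e917f8
  after D1: wrote 4B at 0x02 = 1fa93c25
  after D2: wrote 8B at 0x09 = 8755132cb263161f
  after D3: wrote 6B at 0x0b = 25e917f88755
  after D4: wrote 4B at 0x02 = 5525e917
  after D5: wrote 7B at 0x18 = 2cb263161fa93c
query mem[0x21]=0x63, mem[0x03]=0x25, mem[0x0d]=0x17, mem[0x05]=0x17, mem[0x10]=0x55

MEM[0x21,0x03,0x0d,0x05,0x10] = 63 25 17 17 55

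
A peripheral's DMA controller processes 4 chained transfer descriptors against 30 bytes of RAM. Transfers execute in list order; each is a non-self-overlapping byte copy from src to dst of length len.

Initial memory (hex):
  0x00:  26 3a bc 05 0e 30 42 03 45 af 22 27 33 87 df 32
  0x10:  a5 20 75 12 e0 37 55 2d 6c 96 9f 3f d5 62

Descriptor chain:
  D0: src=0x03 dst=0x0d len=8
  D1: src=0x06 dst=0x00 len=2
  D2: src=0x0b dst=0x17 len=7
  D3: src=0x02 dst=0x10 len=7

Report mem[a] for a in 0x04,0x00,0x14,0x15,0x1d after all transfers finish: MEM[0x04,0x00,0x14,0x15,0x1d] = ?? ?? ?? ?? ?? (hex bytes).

  after D0: wrote 8B at 0x0d = 050e30420345af22
  after D1: wrote 2B at 0x00 = 4203
  after D2: wrote 7B at 0x17 = 2733050e304203
  after D3: wrote 7B at 0x10 = bc050e30420345
query mem[0x04]=0x0e, mem[0x00]=0x42, mem[0x14]=0x42, mem[0x15]=0x03, mem[0x1d]=0x03

MEM[0x04,0x00,0x14,0x15,0x1d] = 0e 42 42 03 03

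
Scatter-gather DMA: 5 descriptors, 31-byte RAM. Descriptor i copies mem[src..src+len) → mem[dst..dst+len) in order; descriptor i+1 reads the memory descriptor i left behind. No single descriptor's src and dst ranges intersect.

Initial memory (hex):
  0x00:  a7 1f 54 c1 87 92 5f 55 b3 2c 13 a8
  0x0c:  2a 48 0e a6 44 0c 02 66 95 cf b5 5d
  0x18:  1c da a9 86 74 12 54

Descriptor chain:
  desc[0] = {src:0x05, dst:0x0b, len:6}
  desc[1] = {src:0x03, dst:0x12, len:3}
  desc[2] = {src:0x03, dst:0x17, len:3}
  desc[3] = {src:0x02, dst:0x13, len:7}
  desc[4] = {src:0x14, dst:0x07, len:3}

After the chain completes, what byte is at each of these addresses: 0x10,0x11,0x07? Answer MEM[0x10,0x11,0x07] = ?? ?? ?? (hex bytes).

MEM[0x10,0x11,0x07] = 13 0c c1

D0: mem[0x0b..0x10] <- [92 5f 55 b3 2c 13]
D1: mem[0x12..0x14] <- [c1 87 92]
D2: mem[0x17..0x19] <- [c1 87 92]
D3: mem[0x13..0x19] <- [54 c1 87 92 5f 55 b3]
D4: mem[0x07..0x09] <- [c1 87 92]
query mem[0x10]=0x13, mem[0x11]=0x0c, mem[0x07]=0xc1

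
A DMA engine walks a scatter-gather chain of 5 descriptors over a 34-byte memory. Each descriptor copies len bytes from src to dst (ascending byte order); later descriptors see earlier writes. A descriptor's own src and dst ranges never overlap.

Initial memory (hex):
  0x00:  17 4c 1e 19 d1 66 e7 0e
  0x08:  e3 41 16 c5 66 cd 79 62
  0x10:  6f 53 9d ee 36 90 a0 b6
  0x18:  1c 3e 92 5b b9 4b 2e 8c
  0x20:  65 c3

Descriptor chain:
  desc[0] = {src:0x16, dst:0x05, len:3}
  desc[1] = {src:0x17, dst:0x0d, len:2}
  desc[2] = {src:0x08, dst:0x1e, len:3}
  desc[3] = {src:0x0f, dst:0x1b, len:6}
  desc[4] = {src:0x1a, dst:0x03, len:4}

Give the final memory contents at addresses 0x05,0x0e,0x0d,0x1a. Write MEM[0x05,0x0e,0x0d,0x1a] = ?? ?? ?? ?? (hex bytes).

MEM[0x05,0x0e,0x0d,0x1a] = 6f 1c b6 92

#0 dst[0x05+3] := {0xa0,0xb6,0x1c}
#1 dst[0x0d+2] := {0xb6,0x1c}
#2 dst[0x1e+3] := {0xe3,0x41,0x16}
#3 dst[0x1b+6] := {0x62,0x6f,0x53,0x9d,0xee,0x36}
#4 dst[0x03+4] := {0x92,0x62,0x6f,0x53}
query mem[0x05]=0x6f, mem[0x0e]=0x1c, mem[0x0d]=0xb6, mem[0x1a]=0x92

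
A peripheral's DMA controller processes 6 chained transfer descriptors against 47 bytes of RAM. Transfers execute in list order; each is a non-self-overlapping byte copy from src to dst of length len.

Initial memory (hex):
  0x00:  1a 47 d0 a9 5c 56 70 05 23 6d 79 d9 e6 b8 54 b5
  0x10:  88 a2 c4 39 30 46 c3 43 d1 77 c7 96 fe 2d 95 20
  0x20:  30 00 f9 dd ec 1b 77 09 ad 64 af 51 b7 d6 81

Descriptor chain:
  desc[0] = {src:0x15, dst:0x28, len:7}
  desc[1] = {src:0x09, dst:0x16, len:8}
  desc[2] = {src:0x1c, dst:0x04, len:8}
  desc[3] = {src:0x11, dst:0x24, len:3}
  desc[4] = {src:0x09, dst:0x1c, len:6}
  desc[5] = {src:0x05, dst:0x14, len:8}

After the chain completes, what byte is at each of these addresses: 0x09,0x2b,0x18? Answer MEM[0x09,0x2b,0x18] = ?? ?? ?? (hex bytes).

  after D0: wrote 7B at 0x28 = 46c343d177c796
  after D1: wrote 8B at 0x16 = 6d79d9e6b854b588
  after D2: wrote 8B at 0x04 = b58895203000f9dd
  after D3: wrote 3B at 0x24 = a2c439
  after D4: wrote 6B at 0x1c = 00f9dde6b854
  after D5: wrote 8B at 0x14 = 8895203000f9dde6
query mem[0x09]=0x00, mem[0x2b]=0xd1, mem[0x18]=0x00

MEM[0x09,0x2b,0x18] = 00 d1 00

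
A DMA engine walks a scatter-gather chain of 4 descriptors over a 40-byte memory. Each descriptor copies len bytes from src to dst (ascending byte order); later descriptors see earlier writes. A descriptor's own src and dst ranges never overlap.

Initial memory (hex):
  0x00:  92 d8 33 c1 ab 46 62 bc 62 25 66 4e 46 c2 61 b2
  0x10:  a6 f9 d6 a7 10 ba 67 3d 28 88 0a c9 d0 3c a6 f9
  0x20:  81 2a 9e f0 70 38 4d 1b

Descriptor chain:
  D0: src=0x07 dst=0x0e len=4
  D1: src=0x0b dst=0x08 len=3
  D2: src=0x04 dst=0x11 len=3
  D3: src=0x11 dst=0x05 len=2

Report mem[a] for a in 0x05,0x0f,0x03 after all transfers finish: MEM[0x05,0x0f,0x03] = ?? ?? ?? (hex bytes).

  after D0: wrote 4B at 0x0e = bc622566
  after D1: wrote 3B at 0x08 = 4e46c2
  after D2: wrote 3B at 0x11 = ab4662
  after D3: wrote 2B at 0x05 = ab46
query mem[0x05]=0xab, mem[0x0f]=0x62, mem[0x03]=0xc1

MEM[0x05,0x0f,0x03] = ab 62 c1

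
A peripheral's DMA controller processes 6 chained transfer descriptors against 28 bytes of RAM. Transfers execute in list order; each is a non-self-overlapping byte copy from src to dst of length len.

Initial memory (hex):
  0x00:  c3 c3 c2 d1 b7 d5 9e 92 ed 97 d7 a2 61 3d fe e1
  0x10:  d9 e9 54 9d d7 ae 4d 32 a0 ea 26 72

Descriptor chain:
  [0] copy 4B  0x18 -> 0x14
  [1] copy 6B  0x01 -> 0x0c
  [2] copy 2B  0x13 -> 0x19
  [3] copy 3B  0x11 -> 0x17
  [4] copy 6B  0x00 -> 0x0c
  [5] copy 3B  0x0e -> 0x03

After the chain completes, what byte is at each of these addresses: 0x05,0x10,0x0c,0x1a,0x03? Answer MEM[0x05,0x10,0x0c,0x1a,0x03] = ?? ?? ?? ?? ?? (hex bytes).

MEM[0x05,0x10,0x0c,0x1a,0x03] = b7 b7 c3 a0 c2

#0 dst[0x14+4] := {0xa0,0xea,0x26,0x72}
#1 dst[0x0c+6] := {0xc3,0xc2,0xd1,0xb7,0xd5,0x9e}
#2 dst[0x19+2] := {0x9d,0xa0}
#3 dst[0x17+3] := {0x9e,0x54,0x9d}
#4 dst[0x0c+6] := {0xc3,0xc3,0xc2,0xd1,0xb7,0xd5}
#5 dst[0x03+3] := {0xc2,0xd1,0xb7}
query mem[0x05]=0xb7, mem[0x10]=0xb7, mem[0x0c]=0xc3, mem[0x1a]=0xa0, mem[0x03]=0xc2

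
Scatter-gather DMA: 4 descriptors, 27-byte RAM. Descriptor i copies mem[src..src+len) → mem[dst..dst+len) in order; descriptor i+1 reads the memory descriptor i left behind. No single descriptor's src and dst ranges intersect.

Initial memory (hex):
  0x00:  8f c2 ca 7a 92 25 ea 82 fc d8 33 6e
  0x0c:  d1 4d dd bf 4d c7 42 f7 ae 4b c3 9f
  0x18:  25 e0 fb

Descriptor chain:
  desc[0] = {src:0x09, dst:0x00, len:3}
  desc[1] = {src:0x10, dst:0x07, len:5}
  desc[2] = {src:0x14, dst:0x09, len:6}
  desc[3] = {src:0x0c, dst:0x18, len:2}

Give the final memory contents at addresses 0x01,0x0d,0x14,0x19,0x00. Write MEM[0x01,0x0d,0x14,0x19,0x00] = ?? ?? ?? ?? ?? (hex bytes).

D0: mem[0x00..0x02] <- [d8 33 6e]
D1: mem[0x07..0x0b] <- [4d c7 42 f7 ae]
D2: mem[0x09..0x0e] <- [ae 4b c3 9f 25 e0]
D3: mem[0x18..0x19] <- [9f 25]
query mem[0x01]=0x33, mem[0x0d]=0x25, mem[0x14]=0xae, mem[0x19]=0x25, mem[0x00]=0xd8

MEM[0x01,0x0d,0x14,0x19,0x00] = 33 25 ae 25 d8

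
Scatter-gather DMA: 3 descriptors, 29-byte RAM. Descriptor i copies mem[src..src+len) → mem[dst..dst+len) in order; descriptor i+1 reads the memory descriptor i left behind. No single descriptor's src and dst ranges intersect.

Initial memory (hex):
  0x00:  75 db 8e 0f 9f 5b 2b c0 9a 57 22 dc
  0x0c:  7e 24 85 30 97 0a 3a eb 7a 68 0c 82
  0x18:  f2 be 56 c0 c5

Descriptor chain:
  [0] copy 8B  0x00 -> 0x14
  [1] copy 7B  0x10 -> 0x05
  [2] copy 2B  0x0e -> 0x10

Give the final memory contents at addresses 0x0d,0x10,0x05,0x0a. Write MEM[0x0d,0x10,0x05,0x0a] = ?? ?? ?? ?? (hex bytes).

  after D0: wrote 8B at 0x14 = 75db8e0f9f5b2bc0
  after D1: wrote 7B at 0x05 = 970a3aeb75db8e
  after D2: wrote 2B at 0x10 = 8530
query mem[0x0d]=0x24, mem[0x10]=0x85, mem[0x05]=0x97, mem[0x0a]=0xdb

MEM[0x0d,0x10,0x05,0x0a] = 24 85 97 db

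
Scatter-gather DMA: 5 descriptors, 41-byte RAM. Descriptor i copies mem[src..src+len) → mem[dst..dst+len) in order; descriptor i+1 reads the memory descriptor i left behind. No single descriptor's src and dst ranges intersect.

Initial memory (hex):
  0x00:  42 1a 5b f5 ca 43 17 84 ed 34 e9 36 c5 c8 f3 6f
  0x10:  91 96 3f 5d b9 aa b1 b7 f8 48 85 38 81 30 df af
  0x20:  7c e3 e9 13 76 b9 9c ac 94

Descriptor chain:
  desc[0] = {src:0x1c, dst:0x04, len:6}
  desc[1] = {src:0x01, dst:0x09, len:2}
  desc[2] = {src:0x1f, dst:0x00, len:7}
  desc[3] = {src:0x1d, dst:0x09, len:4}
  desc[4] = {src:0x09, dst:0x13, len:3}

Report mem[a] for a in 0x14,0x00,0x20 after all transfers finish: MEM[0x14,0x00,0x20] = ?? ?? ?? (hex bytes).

[0] 0x1c->0x04 len=6 : 81 30 df af 7c e3
[1] 0x01->0x09 len=2 : 1a 5b
[2] 0x1f->0x00 len=7 : af 7c e3 e9 13 76 b9
[3] 0x1d->0x09 len=4 : 30 df af 7c
[4] 0x09->0x13 len=3 : 30 df af
query mem[0x14]=0xdf, mem[0x00]=0xaf, mem[0x20]=0x7c

MEM[0x14,0x00,0x20] = df af 7c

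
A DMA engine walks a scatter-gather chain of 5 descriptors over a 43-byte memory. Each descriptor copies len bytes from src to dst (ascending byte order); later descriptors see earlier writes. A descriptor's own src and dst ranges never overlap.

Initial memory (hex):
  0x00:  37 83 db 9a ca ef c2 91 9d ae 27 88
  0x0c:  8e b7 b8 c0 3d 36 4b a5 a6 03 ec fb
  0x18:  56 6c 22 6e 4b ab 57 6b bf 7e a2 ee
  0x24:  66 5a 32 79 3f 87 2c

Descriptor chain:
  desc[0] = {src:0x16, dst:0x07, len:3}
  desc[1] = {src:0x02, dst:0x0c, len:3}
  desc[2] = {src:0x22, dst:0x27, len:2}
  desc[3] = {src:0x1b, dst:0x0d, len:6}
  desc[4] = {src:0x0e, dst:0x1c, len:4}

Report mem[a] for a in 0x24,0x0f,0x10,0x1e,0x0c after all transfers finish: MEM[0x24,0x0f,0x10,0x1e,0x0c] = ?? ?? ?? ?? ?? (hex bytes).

  after D0: wrote 3B at 0x07 = ecfb56
  after D1: wrote 3B at 0x0c = db9aca
  after D2: wrote 2B at 0x27 = a2ee
  after D3: wrote 6B at 0x0d = 6e4bab576bbf
  after D4: wrote 4B at 0x1c = 4bab576b
query mem[0x24]=0x66, mem[0x0f]=0xab, mem[0x10]=0x57, mem[0x1e]=0x57, mem[0x0c]=0xdb

MEM[0x24,0x0f,0x10,0x1e,0x0c] = 66 ab 57 57 db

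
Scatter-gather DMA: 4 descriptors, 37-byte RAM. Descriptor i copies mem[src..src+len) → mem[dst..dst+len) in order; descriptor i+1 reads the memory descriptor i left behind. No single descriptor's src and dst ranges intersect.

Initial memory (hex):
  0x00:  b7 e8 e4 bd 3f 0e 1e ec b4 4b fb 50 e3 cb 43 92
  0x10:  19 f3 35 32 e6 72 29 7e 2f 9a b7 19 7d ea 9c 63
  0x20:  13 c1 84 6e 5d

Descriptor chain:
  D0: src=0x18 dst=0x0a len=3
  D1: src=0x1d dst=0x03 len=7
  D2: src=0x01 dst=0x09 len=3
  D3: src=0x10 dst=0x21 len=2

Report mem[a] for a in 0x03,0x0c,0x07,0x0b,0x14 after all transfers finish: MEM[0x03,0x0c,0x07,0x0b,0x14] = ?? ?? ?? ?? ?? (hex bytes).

#0 dst[0x0a+3] := {0x2f,0x9a,0xb7}
#1 dst[0x03+7] := {0xea,0x9c,0x63,0x13,0xc1,0x84,0x6e}
#2 dst[0x09+3] := {0xe8,0xe4,0xea}
#3 dst[0x21+2] := {0x19,0xf3}
query mem[0x03]=0xea, mem[0x0c]=0xb7, mem[0x07]=0xc1, mem[0x0b]=0xea, mem[0x14]=0xe6

MEM[0x03,0x0c,0x07,0x0b,0x14] = ea b7 c1 ea e6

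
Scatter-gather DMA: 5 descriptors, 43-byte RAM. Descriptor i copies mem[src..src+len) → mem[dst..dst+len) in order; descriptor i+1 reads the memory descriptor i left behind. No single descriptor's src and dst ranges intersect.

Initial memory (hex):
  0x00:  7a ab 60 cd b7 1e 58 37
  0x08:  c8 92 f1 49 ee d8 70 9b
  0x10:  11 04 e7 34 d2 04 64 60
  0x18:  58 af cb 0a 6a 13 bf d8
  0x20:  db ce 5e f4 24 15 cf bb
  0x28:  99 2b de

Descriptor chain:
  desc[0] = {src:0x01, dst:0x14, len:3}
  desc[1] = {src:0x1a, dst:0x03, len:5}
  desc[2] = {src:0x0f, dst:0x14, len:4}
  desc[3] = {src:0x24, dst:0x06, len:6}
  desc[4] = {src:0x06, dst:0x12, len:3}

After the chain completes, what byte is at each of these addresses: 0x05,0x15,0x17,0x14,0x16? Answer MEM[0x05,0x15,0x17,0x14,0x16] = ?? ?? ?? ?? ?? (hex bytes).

#0 dst[0x14+3] := {0xab,0x60,0xcd}
#1 dst[0x03+5] := {0xcb,0x0a,0x6a,0x13,0xbf}
#2 dst[0x14+4] := {0x9b,0x11,0x04,0xe7}
#3 dst[0x06+6] := {0x24,0x15,0xcf,0xbb,0x99,0x2b}
#4 dst[0x12+3] := {0x24,0x15,0xcf}
query mem[0x05]=0x6a, mem[0x15]=0x11, mem[0x17]=0xe7, mem[0x14]=0xcf, mem[0x16]=0x04

MEM[0x05,0x15,0x17,0x14,0x16] = 6a 11 e7 cf 04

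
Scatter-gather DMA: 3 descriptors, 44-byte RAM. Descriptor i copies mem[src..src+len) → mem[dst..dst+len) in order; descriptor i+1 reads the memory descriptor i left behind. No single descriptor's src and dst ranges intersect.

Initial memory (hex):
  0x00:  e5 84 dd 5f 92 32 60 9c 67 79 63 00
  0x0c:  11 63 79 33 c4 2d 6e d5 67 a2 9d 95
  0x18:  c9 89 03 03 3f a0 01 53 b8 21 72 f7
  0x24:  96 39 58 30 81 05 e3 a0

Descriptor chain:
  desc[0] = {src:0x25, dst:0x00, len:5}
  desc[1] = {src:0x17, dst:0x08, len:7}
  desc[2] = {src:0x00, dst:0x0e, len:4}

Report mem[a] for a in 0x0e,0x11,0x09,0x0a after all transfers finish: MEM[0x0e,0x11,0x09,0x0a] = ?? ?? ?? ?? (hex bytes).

[0] 0x25->0x00 len=5 : 39 58 30 81 05
[1] 0x17->0x08 len=7 : 95 c9 89 03 03 3f a0
[2] 0x00->0x0e len=4 : 39 58 30 81
query mem[0x0e]=0x39, mem[0x11]=0x81, mem[0x09]=0xc9, mem[0x0a]=0x89

MEM[0x0e,0x11,0x09,0x0a] = 39 81 c9 89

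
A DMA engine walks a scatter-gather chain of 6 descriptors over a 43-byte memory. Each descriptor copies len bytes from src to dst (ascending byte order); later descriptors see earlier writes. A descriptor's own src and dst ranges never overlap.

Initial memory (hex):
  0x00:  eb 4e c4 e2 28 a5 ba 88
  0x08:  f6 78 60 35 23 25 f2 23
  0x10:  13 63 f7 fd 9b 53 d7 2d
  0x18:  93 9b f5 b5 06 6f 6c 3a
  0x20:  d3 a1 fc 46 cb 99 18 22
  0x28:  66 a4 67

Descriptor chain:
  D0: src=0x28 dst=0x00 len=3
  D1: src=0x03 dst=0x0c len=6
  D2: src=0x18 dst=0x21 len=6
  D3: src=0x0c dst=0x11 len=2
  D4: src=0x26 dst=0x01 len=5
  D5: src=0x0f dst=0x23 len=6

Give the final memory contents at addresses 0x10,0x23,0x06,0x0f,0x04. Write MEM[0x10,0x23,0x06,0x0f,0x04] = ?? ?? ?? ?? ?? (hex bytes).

  after D0: wrote 3B at 0x00 = 66a467
  after D1: wrote 6B at 0x0c = e228a5ba88f6
  after D2: wrote 6B at 0x21 = 939bf5b5066f
  after D3: wrote 2B at 0x11 = e228
  after D4: wrote 5B at 0x01 = 6f2266a467
  after D5: wrote 6B at 0x23 = ba88e228fd9b
query mem[0x10]=0x88, mem[0x23]=0xba, mem[0x06]=0xba, mem[0x0f]=0xba, mem[0x04]=0xa4

MEM[0x10,0x23,0x06,0x0f,0x04] = 88 ba ba ba a4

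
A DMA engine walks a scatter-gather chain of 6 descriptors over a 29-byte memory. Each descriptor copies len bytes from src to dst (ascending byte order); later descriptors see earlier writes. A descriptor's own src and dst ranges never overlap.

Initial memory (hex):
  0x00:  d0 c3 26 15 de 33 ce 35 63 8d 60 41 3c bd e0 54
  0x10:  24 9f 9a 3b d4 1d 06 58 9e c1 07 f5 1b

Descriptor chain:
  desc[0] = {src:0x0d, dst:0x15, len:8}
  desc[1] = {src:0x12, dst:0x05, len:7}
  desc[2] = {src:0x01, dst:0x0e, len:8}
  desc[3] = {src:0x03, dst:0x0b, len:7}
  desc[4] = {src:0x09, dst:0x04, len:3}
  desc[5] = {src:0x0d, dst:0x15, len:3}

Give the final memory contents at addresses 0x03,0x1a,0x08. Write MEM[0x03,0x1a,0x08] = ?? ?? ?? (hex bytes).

MEM[0x03,0x1a,0x08] = 15 9a bd

#0 dst[0x15+8] := {0xbd,0xe0,0x54,0x24,0x9f,0x9a,0x3b,0xd4}
#1 dst[0x05+7] := {0x9a,0x3b,0xd4,0xbd,0xe0,0x54,0x24}
#2 dst[0x0e+8] := {0xc3,0x26,0x15,0xde,0x9a,0x3b,0xd4,0xbd}
#3 dst[0x0b+7] := {0x15,0xde,0x9a,0x3b,0xd4,0xbd,0xe0}
#4 dst[0x04+3] := {0xe0,0x54,0x15}
#5 dst[0x15+3] := {0x9a,0x3b,0xd4}
query mem[0x03]=0x15, mem[0x1a]=0x9a, mem[0x08]=0xbd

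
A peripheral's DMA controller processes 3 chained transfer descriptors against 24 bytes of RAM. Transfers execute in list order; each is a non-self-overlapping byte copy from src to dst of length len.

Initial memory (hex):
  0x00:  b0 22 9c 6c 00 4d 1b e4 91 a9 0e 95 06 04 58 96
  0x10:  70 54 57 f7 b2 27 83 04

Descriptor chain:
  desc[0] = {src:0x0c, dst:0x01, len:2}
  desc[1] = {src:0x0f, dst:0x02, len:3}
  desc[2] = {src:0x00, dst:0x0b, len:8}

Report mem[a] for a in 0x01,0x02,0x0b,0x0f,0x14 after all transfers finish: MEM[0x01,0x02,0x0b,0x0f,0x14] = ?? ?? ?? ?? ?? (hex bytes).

D0: mem[0x01..0x02] <- [06 04]
D1: mem[0x02..0x04] <- [96 70 54]
D2: mem[0x0b..0x12] <- [b0 06 96 70 54 4d 1b e4]
query mem[0x01]=0x06, mem[0x02]=0x96, mem[0x0b]=0xb0, mem[0x0f]=0x54, mem[0x14]=0xb2

MEM[0x01,0x02,0x0b,0x0f,0x14] = 06 96 b0 54 b2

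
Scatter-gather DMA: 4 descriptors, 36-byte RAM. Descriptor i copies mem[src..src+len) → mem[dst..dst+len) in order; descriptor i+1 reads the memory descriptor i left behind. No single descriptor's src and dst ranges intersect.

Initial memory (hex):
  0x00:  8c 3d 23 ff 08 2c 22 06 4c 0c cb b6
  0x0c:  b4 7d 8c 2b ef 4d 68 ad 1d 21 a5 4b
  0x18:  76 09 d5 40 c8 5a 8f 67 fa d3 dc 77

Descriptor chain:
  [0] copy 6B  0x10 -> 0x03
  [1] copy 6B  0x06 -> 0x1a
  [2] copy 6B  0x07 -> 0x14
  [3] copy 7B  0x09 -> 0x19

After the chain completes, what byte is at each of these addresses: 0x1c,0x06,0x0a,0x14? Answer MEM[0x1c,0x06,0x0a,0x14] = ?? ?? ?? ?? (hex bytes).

  after D0: wrote 6B at 0x03 = ef4d68ad1d21
  after D1: wrote 6B at 0x1a = ad1d210ccbb6
  after D2: wrote 6B at 0x14 = 1d210ccbb6b4
  after D3: wrote 7B at 0x19 = 0ccbb6b47d8c2b
query mem[0x1c]=0xb4, mem[0x06]=0xad, mem[0x0a]=0xcb, mem[0x14]=0x1d

MEM[0x1c,0x06,0x0a,0x14] = b4 ad cb 1d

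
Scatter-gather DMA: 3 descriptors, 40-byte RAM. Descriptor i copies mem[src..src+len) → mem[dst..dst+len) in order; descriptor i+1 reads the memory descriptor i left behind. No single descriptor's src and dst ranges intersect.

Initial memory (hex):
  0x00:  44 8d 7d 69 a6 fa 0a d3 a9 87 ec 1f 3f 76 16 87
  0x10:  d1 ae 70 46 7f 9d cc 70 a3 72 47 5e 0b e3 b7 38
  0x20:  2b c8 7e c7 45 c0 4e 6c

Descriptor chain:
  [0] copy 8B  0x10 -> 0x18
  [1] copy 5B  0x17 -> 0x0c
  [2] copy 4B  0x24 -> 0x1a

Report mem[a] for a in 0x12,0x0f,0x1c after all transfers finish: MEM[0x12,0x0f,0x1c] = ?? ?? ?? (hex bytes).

MEM[0x12,0x0f,0x1c] = 70 70 4e

  after D0: wrote 8B at 0x18 = d1ae70467f9dcc70
  after D1: wrote 5B at 0x0c = 70d1ae7046
  after D2: wrote 4B at 0x1a = 45c04e6c
query mem[0x12]=0x70, mem[0x0f]=0x70, mem[0x1c]=0x4e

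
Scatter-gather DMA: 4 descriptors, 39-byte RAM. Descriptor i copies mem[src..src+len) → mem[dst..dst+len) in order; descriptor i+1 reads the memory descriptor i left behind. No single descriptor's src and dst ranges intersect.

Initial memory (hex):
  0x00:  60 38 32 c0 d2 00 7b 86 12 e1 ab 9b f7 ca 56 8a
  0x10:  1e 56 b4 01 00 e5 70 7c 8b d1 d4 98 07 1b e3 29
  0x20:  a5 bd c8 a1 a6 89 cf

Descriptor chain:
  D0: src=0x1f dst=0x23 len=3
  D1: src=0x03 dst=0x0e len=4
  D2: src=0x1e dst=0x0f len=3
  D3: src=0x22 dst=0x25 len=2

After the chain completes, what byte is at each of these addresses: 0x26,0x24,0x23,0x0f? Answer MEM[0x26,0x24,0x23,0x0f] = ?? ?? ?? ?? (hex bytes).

#0 dst[0x23+3] := {0x29,0xa5,0xbd}
#1 dst[0x0e+4] := {0xc0,0xd2,0x00,0x7b}
#2 dst[0x0f+3] := {0xe3,0x29,0xa5}
#3 dst[0x25+2] := {0xc8,0x29}
query mem[0x26]=0x29, mem[0x24]=0xa5, mem[0x23]=0x29, mem[0x0f]=0xe3

MEM[0x26,0x24,0x23,0x0f] = 29 a5 29 e3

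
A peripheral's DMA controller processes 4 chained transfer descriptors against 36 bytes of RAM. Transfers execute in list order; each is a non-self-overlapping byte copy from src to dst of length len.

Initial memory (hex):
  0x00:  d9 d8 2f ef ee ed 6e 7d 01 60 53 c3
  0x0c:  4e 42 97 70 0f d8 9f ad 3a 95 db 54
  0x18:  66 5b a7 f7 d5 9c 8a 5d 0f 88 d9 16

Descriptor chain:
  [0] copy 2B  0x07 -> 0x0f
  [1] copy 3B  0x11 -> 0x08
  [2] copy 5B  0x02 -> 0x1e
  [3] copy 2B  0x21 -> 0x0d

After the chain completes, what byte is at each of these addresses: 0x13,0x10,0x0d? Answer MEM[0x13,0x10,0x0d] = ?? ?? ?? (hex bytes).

#0 dst[0x0f+2] := {0x7d,0x01}
#1 dst[0x08+3] := {0xd8,0x9f,0xad}
#2 dst[0x1e+5] := {0x2f,0xef,0xee,0xed,0x6e}
#3 dst[0x0d+2] := {0xed,0x6e}
query mem[0x13]=0xad, mem[0x10]=0x01, mem[0x0d]=0xed

MEM[0x13,0x10,0x0d] = ad 01 ed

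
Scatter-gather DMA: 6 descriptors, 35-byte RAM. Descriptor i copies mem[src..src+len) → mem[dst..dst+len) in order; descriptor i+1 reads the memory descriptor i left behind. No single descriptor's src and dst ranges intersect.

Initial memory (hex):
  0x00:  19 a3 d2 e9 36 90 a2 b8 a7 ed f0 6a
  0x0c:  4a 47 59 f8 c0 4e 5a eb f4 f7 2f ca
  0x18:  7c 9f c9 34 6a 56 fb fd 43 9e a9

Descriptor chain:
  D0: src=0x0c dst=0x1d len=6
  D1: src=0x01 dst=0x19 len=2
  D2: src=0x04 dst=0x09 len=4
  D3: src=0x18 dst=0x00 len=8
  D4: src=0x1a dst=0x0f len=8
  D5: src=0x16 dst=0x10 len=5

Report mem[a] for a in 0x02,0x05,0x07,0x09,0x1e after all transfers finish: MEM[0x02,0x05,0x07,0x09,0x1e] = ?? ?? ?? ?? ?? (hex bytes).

MEM[0x02,0x05,0x07,0x09,0x1e] = d2 4a 59 36 47

D0: mem[0x1d..0x22] <- [4a 47 59 f8 c0 4e]
D1: mem[0x19..0x1a] <- [a3 d2]
D2: mem[0x09..0x0c] <- [36 90 a2 b8]
D3: mem[0x00..0x07] <- [7c a3 d2 34 6a 4a 47 59]
D4: mem[0x0f..0x16] <- [d2 34 6a 4a 47 59 f8 c0]
D5: mem[0x10..0x14] <- [c0 ca 7c a3 d2]
query mem[0x02]=0xd2, mem[0x05]=0x4a, mem[0x07]=0x59, mem[0x09]=0x36, mem[0x1e]=0x47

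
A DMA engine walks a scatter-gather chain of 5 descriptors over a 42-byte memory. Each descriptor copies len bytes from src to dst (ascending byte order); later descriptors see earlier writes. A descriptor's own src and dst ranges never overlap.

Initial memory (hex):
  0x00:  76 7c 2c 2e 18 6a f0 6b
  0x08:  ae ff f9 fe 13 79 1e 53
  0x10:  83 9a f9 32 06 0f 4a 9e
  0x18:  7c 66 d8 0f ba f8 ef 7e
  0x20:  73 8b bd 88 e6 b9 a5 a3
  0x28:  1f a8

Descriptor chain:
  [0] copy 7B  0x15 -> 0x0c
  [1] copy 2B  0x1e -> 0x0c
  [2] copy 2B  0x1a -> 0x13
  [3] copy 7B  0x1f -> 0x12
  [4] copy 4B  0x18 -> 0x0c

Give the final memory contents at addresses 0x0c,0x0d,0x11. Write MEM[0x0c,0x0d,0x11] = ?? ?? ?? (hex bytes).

MEM[0x0c,0x0d,0x11] = b9 66 d8

D0: mem[0x0c..0x12] <- [0f 4a 9e 7c 66 d8 0f]
D1: mem[0x0c..0x0d] <- [ef 7e]
D2: mem[0x13..0x14] <- [d8 0f]
D3: mem[0x12..0x18] <- [7e 73 8b bd 88 e6 b9]
D4: mem[0x0c..0x0f] <- [b9 66 d8 0f]
query mem[0x0c]=0xb9, mem[0x0d]=0x66, mem[0x11]=0xd8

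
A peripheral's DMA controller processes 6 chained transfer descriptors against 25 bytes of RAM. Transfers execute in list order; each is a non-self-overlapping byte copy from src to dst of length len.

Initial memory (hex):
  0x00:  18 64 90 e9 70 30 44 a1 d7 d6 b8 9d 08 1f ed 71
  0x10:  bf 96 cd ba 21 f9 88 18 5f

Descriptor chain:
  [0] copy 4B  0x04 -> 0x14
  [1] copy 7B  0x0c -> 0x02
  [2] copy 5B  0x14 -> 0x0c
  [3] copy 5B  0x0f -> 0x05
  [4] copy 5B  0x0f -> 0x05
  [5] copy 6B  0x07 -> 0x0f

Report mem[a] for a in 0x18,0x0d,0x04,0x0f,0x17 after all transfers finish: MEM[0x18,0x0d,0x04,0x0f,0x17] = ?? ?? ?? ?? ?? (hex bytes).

MEM[0x18,0x0d,0x04,0x0f,0x17] = 5f 30 ed 96 a1

D0: mem[0x14..0x17] <- [70 30 44 a1]
D1: mem[0x02..0x08] <- [08 1f ed 71 bf 96 cd]
D2: mem[0x0c..0x10] <- [70 30 44 a1 5f]
D3: mem[0x05..0x09] <- [a1 5f 96 cd ba]
D4: mem[0x05..0x09] <- [a1 5f 96 cd ba]
D5: mem[0x0f..0x14] <- [96 cd ba b8 9d 70]
query mem[0x18]=0x5f, mem[0x0d]=0x30, mem[0x04]=0xed, mem[0x0f]=0x96, mem[0x17]=0xa1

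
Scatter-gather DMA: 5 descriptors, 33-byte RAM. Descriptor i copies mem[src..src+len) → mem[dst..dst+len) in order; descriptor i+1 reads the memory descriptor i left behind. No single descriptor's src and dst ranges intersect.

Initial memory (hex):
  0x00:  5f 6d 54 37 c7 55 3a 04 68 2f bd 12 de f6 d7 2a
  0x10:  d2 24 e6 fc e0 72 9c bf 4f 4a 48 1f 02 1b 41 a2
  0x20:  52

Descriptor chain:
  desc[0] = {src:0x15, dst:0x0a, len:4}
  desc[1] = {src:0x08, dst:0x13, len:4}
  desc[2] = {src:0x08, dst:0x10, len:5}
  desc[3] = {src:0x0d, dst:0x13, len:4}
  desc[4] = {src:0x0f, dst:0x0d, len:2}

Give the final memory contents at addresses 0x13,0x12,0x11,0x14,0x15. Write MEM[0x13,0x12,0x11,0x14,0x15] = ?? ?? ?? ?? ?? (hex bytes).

MEM[0x13,0x12,0x11,0x14,0x15] = 4f 72 2f d7 2a

[0] 0x15->0x0a len=4 : 72 9c bf 4f
[1] 0x08->0x13 len=4 : 68 2f 72 9c
[2] 0x08->0x10 len=5 : 68 2f 72 9c bf
[3] 0x0d->0x13 len=4 : 4f d7 2a 68
[4] 0x0f->0x0d len=2 : 2a 68
query mem[0x13]=0x4f, mem[0x12]=0x72, mem[0x11]=0x2f, mem[0x14]=0xd7, mem[0x15]=0x2a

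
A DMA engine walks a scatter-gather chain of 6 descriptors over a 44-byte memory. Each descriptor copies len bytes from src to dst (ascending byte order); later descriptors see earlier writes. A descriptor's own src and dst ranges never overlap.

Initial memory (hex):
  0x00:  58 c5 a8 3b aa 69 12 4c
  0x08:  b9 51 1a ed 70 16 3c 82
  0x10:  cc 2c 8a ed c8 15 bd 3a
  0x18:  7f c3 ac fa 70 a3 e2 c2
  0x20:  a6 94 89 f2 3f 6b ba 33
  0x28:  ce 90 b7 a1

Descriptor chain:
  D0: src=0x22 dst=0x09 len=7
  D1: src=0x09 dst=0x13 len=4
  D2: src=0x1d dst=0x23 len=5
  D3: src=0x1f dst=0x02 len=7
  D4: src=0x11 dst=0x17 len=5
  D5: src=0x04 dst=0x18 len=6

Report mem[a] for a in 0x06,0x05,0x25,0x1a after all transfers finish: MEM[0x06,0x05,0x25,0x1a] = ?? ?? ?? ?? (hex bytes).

  after D0: wrote 7B at 0x09 = 89f23f6bba33ce
  after D1: wrote 4B at 0x13 = 89f23f6b
  after D2: wrote 5B at 0x23 = a3e2c2a694
  after D3: wrote 7B at 0x02 = c2a69489a3e2c2
  after D4: wrote 5B at 0x17 = 2c8a89f23f
  after D5: wrote 6B at 0x18 = 9489a3e2c289
query mem[0x06]=0xa3, mem[0x05]=0x89, mem[0x25]=0xc2, mem[0x1a]=0xa3

MEM[0x06,0x05,0x25,0x1a] = a3 89 c2 a3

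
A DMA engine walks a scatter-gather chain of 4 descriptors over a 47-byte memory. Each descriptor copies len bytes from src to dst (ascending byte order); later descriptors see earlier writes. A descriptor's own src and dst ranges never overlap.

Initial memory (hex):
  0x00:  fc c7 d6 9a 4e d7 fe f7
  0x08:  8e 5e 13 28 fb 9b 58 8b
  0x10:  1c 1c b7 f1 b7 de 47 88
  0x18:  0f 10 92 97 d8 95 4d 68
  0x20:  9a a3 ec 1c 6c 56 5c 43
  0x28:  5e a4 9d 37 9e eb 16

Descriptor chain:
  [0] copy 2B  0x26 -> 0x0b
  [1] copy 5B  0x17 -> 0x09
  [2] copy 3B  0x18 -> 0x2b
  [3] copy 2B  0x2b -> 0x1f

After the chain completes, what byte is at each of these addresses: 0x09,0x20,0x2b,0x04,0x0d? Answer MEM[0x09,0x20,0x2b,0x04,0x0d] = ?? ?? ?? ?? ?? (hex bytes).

#0 dst[0x0b+2] := {0x5c,0x43}
#1 dst[0x09+5] := {0x88,0x0f,0x10,0x92,0x97}
#2 dst[0x2b+3] := {0x0f,0x10,0x92}
#3 dst[0x1f+2] := {0x0f,0x10}
query mem[0x09]=0x88, mem[0x20]=0x10, mem[0x2b]=0x0f, mem[0x04]=0x4e, mem[0x0d]=0x97

MEM[0x09,0x20,0x2b,0x04,0x0d] = 88 10 0f 4e 97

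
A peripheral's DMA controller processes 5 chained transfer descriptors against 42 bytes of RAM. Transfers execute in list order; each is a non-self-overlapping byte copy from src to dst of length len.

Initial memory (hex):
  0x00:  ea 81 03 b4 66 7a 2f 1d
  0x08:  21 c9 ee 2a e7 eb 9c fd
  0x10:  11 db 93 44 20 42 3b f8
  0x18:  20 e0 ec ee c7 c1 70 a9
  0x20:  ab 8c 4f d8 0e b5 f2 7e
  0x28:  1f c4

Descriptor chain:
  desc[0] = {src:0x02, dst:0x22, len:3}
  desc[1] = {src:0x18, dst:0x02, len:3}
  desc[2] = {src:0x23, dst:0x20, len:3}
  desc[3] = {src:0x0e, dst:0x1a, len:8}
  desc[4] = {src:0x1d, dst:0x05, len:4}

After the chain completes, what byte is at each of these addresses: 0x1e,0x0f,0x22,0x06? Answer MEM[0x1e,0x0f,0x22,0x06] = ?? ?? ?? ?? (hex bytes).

MEM[0x1e,0x0f,0x22,0x06] = 93 fd b5 93

D0: mem[0x22..0x24] <- [03 b4 66]
D1: mem[0x02..0x04] <- [20 e0 ec]
D2: mem[0x20..0x22] <- [b4 66 b5]
D3: mem[0x1a..0x21] <- [9c fd 11 db 93 44 20 42]
D4: mem[0x05..0x08] <- [db 93 44 20]
query mem[0x1e]=0x93, mem[0x0f]=0xfd, mem[0x22]=0xb5, mem[0x06]=0x93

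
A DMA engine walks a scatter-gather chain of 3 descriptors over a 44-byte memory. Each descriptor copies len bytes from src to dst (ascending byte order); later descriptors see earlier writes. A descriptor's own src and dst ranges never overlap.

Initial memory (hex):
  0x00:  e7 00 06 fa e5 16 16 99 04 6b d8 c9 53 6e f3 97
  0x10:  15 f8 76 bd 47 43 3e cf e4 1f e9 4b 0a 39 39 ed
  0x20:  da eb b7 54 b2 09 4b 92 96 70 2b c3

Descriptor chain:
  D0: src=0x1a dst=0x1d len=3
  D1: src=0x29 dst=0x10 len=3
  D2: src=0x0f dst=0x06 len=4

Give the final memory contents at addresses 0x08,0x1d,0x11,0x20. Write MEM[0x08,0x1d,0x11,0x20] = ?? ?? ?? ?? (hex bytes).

MEM[0x08,0x1d,0x11,0x20] = 2b e9 2b da

#0 dst[0x1d+3] := {0xe9,0x4b,0x0a}
#1 dst[0x10+3] := {0x70,0x2b,0xc3}
#2 dst[0x06+4] := {0x97,0x70,0x2b,0xc3}
query mem[0x08]=0x2b, mem[0x1d]=0xe9, mem[0x11]=0x2b, mem[0x20]=0xda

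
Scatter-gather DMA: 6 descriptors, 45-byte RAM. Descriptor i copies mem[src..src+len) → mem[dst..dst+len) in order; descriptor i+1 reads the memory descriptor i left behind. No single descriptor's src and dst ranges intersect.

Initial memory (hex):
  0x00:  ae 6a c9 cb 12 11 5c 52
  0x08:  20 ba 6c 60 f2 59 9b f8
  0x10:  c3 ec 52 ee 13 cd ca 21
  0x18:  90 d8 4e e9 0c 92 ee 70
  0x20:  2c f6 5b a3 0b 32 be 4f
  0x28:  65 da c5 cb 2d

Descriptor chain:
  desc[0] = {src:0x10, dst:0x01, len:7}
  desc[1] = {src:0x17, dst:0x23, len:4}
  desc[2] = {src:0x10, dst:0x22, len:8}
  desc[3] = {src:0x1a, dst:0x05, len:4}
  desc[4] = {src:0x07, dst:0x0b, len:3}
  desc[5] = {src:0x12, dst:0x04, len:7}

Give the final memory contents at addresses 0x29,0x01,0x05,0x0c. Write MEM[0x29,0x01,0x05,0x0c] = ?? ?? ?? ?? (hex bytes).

MEM[0x29,0x01,0x05,0x0c] = 21 c3 ee 92

D0: mem[0x01..0x07] <- [c3 ec 52 ee 13 cd ca]
D1: mem[0x23..0x26] <- [21 90 d8 4e]
D2: mem[0x22..0x29] <- [c3 ec 52 ee 13 cd ca 21]
D3: mem[0x05..0x08] <- [4e e9 0c 92]
D4: mem[0x0b..0x0d] <- [0c 92 ba]
D5: mem[0x04..0x0a] <- [52 ee 13 cd ca 21 90]
query mem[0x29]=0x21, mem[0x01]=0xc3, mem[0x05]=0xee, mem[0x0c]=0x92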